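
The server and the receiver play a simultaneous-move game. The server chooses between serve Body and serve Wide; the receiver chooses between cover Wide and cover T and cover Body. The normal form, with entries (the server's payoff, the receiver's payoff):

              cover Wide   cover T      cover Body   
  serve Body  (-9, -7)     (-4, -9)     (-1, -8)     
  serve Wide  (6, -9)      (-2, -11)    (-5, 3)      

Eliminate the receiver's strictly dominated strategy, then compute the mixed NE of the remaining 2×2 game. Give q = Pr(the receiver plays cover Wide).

q = 4/19

The receiver's strategy cover T is strictly dominated by cover Wide: -7 > -9 and -9 > -11. Eliminate cover T.
In a mixed equilibrium the server is indifferent between serve Body and serve Wide; this condition fixes q.
  the server's payoff from serve Body: q·(-9) + (1−q)·(-1) = -8q - 1
  the server's payoff from serve Wide: q·6 + (1−q)·(-5) = 11q - 5
  -8q - 1 = 11q - 5  ⇒  -19q = -4  ⇒  q = 4/19.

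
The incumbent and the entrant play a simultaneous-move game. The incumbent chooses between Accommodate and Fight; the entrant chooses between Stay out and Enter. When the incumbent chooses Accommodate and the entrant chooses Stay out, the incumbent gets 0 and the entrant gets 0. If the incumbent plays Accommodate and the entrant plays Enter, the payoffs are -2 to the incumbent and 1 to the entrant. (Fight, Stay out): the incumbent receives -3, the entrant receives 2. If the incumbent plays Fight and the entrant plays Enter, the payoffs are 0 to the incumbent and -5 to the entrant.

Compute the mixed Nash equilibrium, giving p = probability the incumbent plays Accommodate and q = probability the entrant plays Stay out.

p = 7/8, q = 2/5

Set the entrant's expected payoff from Stay out equal to that from Enter:
  the entrant's payoff from Stay out: p·0 + (1−p)·2 = -2p + 2
  the entrant's payoff from Enter: p·1 + (1−p)·(-5) = 6p - 5
  -2p + 2 = 6p - 5  ⇒  -8p = -7  ⇒  p = 7/8.
In a mixed equilibrium the incumbent is indifferent between Accommodate and Fight; this condition fixes q.
  the incumbent's expected payoff from Accommodate: q·0 + (1−q)·(-2) = 2q - 2
  the incumbent's expected payoff from Fight: q·(-3) + (1−q)·0 = -3q
  2q - 2 = -3q  ⇒  5q = 2  ⇒  q = 2/5.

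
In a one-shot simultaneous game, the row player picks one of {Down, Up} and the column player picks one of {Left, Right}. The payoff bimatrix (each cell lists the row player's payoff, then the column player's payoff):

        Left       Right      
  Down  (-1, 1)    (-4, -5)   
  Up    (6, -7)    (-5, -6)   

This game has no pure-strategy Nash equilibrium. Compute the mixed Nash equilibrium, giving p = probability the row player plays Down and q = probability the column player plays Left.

p = 1/7, q = 1/8

The column player's indifference between Left and Right determines the row player's mixing probability p:
  the column player's payoff from Left: p·1 + (1−p)·(-7) = 8p - 7
  the column player's payoff from Right: p·(-5) + (1−p)·(-6) = p - 6
  8p - 7 = p - 6  ⇒  7p = 1  ⇒  p = 1/7.
In a mixed equilibrium the row player is indifferent between Down and Up; this condition fixes q.
  the row player's payoff from Down: q·(-1) + (1−q)·(-4) = 3q - 4
  the row player's payoff from Up: q·6 + (1−q)·(-5) = 11q - 5
  3q - 4 = 11q - 5  ⇒  -8q = -1  ⇒  q = 1/8.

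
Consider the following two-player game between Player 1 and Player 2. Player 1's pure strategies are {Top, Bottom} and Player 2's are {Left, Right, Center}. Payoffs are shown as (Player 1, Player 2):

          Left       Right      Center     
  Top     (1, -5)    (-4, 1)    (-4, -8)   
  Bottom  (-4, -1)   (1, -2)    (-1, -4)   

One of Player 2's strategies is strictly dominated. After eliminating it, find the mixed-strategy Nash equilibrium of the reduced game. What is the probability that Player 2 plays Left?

Player 2's strategy Center is strictly dominated by Left: -5 > -8 and -1 > -4. Eliminate Center.
Player 1's indifference between Top and Bottom determines Player 2's mixing probability q:
  Player 1's payoff from Top: q·1 + (1−q)·(-4) = 5q - 4
  Player 1's payoff from Bottom: q·(-4) + (1−q)·1 = -5q + 1
  5q - 4 = -5q + 1  ⇒  10q = 5  ⇒  q = 1/2.

q = 1/2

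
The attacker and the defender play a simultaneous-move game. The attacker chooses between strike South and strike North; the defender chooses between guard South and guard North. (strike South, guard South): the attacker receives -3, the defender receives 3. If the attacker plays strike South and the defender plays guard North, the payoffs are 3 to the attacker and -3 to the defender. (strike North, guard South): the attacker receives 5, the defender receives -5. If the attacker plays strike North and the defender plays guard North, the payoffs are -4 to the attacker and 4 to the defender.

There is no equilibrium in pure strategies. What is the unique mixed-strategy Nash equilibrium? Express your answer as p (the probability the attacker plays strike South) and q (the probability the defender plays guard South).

p = 3/5, q = 7/15

For the defender to be willing to mix, the defender must be indifferent between guard South and guard North, which pins down the attacker's mix.
  the defender's expected payoff from guard South: p·3 + (1−p)·(-5) = 8p - 5
  the defender's expected payoff from guard North: p·(-3) + (1−p)·4 = -7p + 4
  8p - 5 = -7p + 4  ⇒  15p = 9  ⇒  p = 3/5.
In a mixed equilibrium the attacker is indifferent between strike South and strike North; this condition fixes q.
  the attacker's expected payoff from strike South: q·(-3) + (1−q)·3 = -6q + 3
  the attacker's expected payoff from strike North: q·5 + (1−q)·(-4) = 9q - 4
  -6q + 3 = 9q - 4  ⇒  -15q = -7  ⇒  q = 7/15.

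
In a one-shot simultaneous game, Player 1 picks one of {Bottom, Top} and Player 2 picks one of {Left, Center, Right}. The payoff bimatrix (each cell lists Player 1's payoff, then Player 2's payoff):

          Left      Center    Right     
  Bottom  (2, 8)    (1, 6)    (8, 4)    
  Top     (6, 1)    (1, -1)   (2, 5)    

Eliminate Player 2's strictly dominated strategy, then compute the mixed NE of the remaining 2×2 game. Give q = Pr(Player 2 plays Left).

q = 3/5

Player 2's strategy Center is strictly dominated by Left: 8 > 6 and 1 > -1. Eliminate Center.
Player 1's indifference between Bottom and Top determines Player 2's mixing probability q:
  Player 1's payoff from Bottom: q·2 + (1−q)·8 = -6q + 8
  Player 1's payoff from Top: q·6 + (1−q)·2 = 4q + 2
  -6q + 8 = 4q + 2  ⇒  -10q = -6  ⇒  q = 3/5.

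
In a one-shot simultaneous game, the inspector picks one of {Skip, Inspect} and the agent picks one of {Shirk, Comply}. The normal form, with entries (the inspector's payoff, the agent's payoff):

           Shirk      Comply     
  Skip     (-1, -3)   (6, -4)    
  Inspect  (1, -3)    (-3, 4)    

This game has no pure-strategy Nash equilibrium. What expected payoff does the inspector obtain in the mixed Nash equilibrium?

For the inspector to be willing to mix, the inspector must be indifferent between Skip and Inspect, which pins down the agent's mix.
  the inspector's payoff to Skip: q·(-1) + (1−q)·6 = -7q + 6
  the inspector's payoff to Inspect: q·1 + (1−q)·(-3) = 4q - 3
  -7q + 6 = 4q - 3  ⇒  -11q = -9  ⇒  q = 9/11.
At equilibrium the inspector is indifferent across rows, so the inspector's payoff equals the payoff from Skip: (9/11)·(-1) + (2/11)·6 = 3/11.

3/11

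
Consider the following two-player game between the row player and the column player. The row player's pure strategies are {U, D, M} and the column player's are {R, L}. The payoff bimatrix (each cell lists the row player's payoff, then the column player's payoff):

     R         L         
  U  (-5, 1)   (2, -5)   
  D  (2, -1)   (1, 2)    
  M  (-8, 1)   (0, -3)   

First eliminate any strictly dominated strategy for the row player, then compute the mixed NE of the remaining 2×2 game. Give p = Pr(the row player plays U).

The row player's strategy M is strictly dominated by U: -5 > -8 and 2 > 0. Eliminate M.
The row player's mix must leave the column player indifferent between R and L.
  the column player's payoff from R: p·1 + (1−p)·(-1) = 2p - 1
  the column player's payoff from L: p·(-5) + (1−p)·2 = -7p + 2
  2p - 1 = -7p + 2  ⇒  9p = 3  ⇒  p = 1/3.

p = 1/3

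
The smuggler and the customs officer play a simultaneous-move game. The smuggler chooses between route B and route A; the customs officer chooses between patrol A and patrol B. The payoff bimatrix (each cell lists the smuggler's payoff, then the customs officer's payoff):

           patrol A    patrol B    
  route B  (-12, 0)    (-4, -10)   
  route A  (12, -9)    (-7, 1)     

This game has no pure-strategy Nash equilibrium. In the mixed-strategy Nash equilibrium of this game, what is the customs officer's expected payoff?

Set the customs officer's expected payoff from patrol A equal to that from patrol B:
  the customs officer's payoff from patrol A: p·0 + (1−p)·(-9) = 9p - 9
  the customs officer's payoff from patrol B: p·(-10) + (1−p)·1 = -11p + 1
  9p - 9 = -11p + 1  ⇒  20p = 10  ⇒  p = 1/2.
At equilibrium the customs officer is indifferent across columns, so the customs officer's payoff equals the payoff from patrol A: (1/2)·0 + (1/2)·(-9) = -9/2.

-9/2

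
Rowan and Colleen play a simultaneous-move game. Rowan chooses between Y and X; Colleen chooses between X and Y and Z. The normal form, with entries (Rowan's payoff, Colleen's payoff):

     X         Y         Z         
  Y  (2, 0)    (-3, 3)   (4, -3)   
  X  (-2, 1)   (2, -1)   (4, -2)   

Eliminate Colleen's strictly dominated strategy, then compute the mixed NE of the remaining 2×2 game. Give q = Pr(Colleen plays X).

Colleen's strategy Z is strictly dominated by X: 0 > -3 and 1 > -2. Eliminate Z.
Set Rowan's expected payoff from Y equal to that from X:
  Rowan's payoff from Y: q·2 + (1−q)·(-3) = 5q - 3
  Rowan's payoff from X: q·(-2) + (1−q)·2 = -4q + 2
  5q - 3 = -4q + 2  ⇒  9q = 5  ⇒  q = 5/9.

q = 5/9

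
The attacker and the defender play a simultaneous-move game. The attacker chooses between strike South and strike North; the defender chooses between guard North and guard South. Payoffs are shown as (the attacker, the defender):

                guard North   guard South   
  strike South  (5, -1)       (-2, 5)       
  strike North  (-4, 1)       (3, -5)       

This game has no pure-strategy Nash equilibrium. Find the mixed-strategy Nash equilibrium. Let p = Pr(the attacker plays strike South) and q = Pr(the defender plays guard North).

p = 1/2, q = 5/14

The attacker's mix must leave the defender indifferent between guard North and guard South.
  the defender's payoff to guard North: p·(-1) + (1−p)·1 = -2p + 1
  the defender's payoff to guard South: p·5 + (1−p)·(-5) = 10p - 5
  -2p + 1 = 10p - 5  ⇒  -12p = -6  ⇒  p = 1/2.
In a mixed equilibrium the attacker is indifferent between strike South and strike North; this condition fixes q.
  the attacker's payoff to strike South: q·5 + (1−q)·(-2) = 7q - 2
  the attacker's payoff to strike North: q·(-4) + (1−q)·3 = -7q + 3
  7q - 2 = -7q + 3  ⇒  14q = 5  ⇒  q = 5/14.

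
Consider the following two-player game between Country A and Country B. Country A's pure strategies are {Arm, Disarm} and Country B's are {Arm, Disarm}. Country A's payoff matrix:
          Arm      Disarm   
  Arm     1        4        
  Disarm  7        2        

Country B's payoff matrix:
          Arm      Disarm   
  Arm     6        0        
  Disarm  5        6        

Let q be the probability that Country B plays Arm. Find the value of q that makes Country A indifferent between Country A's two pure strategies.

q = 1/4

Set Country A's expected payoff from Arm equal to that from Disarm:
  Country A's payoff from Arm: q·1 + (1−q)·4 = -3q + 4
  Country A's payoff from Disarm: q·7 + (1−q)·2 = 5q + 2
  -3q + 4 = 5q + 2  ⇒  -8q = -2  ⇒  q = 1/4.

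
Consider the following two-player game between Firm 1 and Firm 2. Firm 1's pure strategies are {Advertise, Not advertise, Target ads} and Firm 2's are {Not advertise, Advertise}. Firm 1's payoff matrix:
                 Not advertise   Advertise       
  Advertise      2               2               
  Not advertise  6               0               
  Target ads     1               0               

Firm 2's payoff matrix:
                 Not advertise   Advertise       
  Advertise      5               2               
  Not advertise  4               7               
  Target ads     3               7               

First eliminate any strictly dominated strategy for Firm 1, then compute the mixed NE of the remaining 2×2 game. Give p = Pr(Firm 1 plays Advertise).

p = 1/2

Firm 1's strategy Target ads is strictly dominated by Advertise: 2 > 1 and 2 > 0. Eliminate Target ads.
For Firm 2 to be willing to mix, Firm 2 must be indifferent between Not advertise and Advertise, which pins down Firm 1's mix.
  Firm 2's payoff from Not advertise: p·5 + (1−p)·4 = p + 4
  Firm 2's payoff from Advertise: p·2 + (1−p)·7 = -5p + 7
  p + 4 = -5p + 7  ⇒  6p = 3  ⇒  p = 1/2.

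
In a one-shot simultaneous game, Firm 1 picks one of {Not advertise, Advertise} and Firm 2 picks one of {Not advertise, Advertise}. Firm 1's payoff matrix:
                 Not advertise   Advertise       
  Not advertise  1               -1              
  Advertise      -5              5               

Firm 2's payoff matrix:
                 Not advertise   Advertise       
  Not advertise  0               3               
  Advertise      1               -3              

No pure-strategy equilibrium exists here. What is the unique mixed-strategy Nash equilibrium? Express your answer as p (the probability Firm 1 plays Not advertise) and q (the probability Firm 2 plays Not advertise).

p = 4/7, q = 1/2

In a mixed equilibrium Firm 2 is indifferent between Not advertise and Advertise; this condition fixes p.
  Firm 2's expected payoff from Not advertise: p·0 + (1−p)·1 = -p + 1
  Firm 2's expected payoff from Advertise: p·3 + (1−p)·(-3) = 6p - 3
  -p + 1 = 6p - 3  ⇒  -7p = -4  ⇒  p = 4/7.
Firm 2's mix must leave Firm 1 indifferent between Not advertise and Advertise.
  Firm 1's payoff from Not advertise: q·1 + (1−q)·(-1) = 2q - 1
  Firm 1's payoff from Advertise: q·(-5) + (1−q)·5 = -10q + 5
  2q - 1 = -10q + 5  ⇒  12q = 6  ⇒  q = 1/2.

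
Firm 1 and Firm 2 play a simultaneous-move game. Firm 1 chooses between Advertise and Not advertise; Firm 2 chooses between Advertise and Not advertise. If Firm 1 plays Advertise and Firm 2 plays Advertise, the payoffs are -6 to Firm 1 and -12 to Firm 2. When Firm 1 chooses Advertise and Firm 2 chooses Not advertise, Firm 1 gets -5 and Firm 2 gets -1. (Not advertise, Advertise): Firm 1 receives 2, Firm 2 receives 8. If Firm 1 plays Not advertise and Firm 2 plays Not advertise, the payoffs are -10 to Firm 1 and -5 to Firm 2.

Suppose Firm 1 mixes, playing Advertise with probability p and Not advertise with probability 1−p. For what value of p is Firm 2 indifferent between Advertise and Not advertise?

p = 13/24

In a mixed equilibrium Firm 2 is indifferent between Advertise and Not advertise; this condition fixes p.
  Firm 2's payoff to Advertise: p·(-12) + (1−p)·8 = -20p + 8
  Firm 2's payoff to Not advertise: p·(-1) + (1−p)·(-5) = 4p - 5
  -20p + 8 = 4p - 5  ⇒  -24p = -13  ⇒  p = 13/24.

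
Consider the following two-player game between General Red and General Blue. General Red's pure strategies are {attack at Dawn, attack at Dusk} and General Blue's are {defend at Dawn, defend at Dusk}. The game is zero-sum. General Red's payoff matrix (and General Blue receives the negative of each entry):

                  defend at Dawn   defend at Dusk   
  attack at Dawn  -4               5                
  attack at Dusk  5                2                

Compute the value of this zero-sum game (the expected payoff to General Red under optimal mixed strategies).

v = 11/4

For General Red to be willing to mix, General Red must be indifferent between attack at Dawn and attack at Dusk, which pins down General Blue's mix.
  General Red's expected payoff from attack at Dawn: q·(-4) + (1−q)·5 = -9q + 5
  General Red's expected payoff from attack at Dusk: q·5 + (1−q)·2 = 3q + 2
  -9q + 5 = 3q + 2  ⇒  -12q = -3  ⇒  q = 1/4.
The value is General Red's expected payoff against this mix (using attack at Dawn): (1/4)·(-4) + (3/4)·5 = 11/4.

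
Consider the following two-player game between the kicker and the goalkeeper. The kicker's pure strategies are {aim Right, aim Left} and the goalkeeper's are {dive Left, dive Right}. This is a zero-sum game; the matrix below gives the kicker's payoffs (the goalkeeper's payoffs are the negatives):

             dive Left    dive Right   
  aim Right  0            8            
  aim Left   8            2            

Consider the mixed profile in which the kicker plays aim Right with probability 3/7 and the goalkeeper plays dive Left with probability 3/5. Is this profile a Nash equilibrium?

Given the goalkeeper's mix q = 3/5, the kicker's payoff from aim Right is 16/5 but from aim Left is 28/5. The kicker strictly prefers aim Left, so the kicker would not mix.
So the proposed profile is not a Nash equilibrium.

No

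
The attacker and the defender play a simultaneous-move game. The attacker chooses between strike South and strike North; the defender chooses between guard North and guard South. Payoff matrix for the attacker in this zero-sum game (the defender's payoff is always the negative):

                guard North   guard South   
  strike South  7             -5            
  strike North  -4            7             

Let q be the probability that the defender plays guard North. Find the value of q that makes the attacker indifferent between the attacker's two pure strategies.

The defender's mix must leave the attacker indifferent between strike South and strike North.
  the attacker's expected payoff from strike South: q·7 + (1−q)·(-5) = 12q - 5
  the attacker's expected payoff from strike North: q·(-4) + (1−q)·7 = -11q + 7
  12q - 5 = -11q + 7  ⇒  23q = 12  ⇒  q = 12/23.

q = 12/23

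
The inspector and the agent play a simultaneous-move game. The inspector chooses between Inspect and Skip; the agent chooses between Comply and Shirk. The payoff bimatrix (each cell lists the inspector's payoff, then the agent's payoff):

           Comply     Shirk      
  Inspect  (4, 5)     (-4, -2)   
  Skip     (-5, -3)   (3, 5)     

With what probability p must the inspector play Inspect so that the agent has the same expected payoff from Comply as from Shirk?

p = 8/15

The inspector's mix must leave the agent indifferent between Comply and Shirk.
  the agent's payoff to Comply: p·5 + (1−p)·(-3) = 8p - 3
  the agent's payoff to Shirk: p·(-2) + (1−p)·5 = -7p + 5
  8p - 3 = -7p + 5  ⇒  15p = 8  ⇒  p = 8/15.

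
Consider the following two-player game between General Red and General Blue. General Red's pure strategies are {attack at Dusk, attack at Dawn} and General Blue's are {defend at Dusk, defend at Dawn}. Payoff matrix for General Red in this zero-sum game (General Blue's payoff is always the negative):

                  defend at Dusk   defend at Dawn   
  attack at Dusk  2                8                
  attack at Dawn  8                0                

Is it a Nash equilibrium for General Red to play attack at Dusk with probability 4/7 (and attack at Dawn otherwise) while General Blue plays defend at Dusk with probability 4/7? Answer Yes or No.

Check General Blue's indifference given General Red's mix p = 4/7:
  payoff from defend at Dusk = -32/7; payoff from defend at Dawn = -32/7 — equal.
Check General Red's indifference given General Blue's mix q = 4/7:
  payoff from attack at Dusk = 32/7; payoff from attack at Dawn = 32/7 — equal.
Both players are indifferent, so neither can profitably deviate.

Yes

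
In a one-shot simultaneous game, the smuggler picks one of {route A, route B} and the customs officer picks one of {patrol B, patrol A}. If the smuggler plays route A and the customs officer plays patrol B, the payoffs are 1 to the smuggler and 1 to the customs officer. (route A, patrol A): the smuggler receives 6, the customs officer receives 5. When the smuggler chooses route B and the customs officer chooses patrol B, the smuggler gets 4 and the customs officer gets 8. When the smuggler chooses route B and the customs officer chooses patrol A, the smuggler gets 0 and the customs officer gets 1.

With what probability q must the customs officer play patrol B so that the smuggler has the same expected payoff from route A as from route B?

q = 2/3

The customs officer's mix must leave the smuggler indifferent between route A and route B.
  the smuggler's payoff from route A: q·1 + (1−q)·6 = -5q + 6
  the smuggler's payoff from route B: q·4 + (1−q)·0 = 4q
  -5q + 6 = 4q  ⇒  -9q = -6  ⇒  q = 2/3.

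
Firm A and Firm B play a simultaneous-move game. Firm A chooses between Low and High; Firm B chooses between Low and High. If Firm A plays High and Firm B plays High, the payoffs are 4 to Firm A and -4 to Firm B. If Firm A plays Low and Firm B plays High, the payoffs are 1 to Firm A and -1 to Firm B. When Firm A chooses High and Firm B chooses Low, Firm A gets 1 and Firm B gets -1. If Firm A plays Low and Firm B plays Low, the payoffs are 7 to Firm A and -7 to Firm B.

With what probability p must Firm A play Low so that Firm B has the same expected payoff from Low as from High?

For Firm B to be willing to mix, Firm B must be indifferent between Low and High, which pins down Firm A's mix.
  Firm B's payoff from Low: p·(-7) + (1−p)·(-1) = -6p - 1
  Firm B's payoff from High: p·(-1) + (1−p)·(-4) = 3p - 4
  -6p - 1 = 3p - 4  ⇒  -9p = -3  ⇒  p = 1/3.

p = 1/3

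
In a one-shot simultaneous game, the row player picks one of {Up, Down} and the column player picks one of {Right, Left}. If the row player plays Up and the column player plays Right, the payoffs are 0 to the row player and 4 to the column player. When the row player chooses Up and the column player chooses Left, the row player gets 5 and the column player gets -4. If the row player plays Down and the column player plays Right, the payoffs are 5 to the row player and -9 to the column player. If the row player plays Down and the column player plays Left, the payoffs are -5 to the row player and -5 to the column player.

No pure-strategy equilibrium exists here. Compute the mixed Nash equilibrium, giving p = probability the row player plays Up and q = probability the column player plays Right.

p = 1/3, q = 2/3

Set the column player's expected payoff from Right equal to that from Left:
  the column player's payoff from Right: p·4 + (1−p)·(-9) = 13p - 9
  the column player's payoff from Left: p·(-4) + (1−p)·(-5) = p - 5
  13p - 9 = p - 5  ⇒  12p = 4  ⇒  p = 1/3.
Set the row player's expected payoff from Up equal to that from Down:
  the row player's expected payoff from Up: q·0 + (1−q)·5 = -5q + 5
  the row player's expected payoff from Down: q·5 + (1−q)·(-5) = 10q - 5
  -5q + 5 = 10q - 5  ⇒  -15q = -10  ⇒  q = 2/3.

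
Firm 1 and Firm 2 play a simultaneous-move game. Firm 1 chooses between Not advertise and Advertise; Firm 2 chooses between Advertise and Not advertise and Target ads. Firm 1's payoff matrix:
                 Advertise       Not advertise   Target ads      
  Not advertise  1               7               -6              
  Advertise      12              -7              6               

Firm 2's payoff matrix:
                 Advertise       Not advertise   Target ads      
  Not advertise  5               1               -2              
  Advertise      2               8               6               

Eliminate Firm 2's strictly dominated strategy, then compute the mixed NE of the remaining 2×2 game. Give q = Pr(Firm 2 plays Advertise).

q = 14/25

Firm 2's strategy Target ads is strictly dominated by Not advertise: 1 > -2 and 8 > 6. Eliminate Target ads.
Set Firm 1's expected payoff from Not advertise equal to that from Advertise:
  Firm 1's expected payoff from Not advertise: q·1 + (1−q)·7 = -6q + 7
  Firm 1's expected payoff from Advertise: q·12 + (1−q)·(-7) = 19q - 7
  -6q + 7 = 19q - 7  ⇒  -25q = -14  ⇒  q = 14/25.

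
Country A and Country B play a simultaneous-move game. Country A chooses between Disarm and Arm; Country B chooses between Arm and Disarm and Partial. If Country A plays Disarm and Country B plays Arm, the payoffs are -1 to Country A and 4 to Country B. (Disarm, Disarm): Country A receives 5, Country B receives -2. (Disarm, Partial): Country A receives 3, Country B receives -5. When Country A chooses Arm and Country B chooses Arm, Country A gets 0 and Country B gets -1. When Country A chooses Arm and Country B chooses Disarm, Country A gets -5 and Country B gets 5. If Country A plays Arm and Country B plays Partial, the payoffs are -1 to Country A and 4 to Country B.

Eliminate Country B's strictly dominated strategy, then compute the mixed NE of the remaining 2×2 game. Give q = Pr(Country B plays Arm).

Country B's strategy Partial is strictly dominated by Disarm: -2 > -5 and 5 > 4. Eliminate Partial.
In a mixed equilibrium Country A is indifferent between Disarm and Arm; this condition fixes q.
  Country A's payoff to Disarm: q·(-1) + (1−q)·5 = -6q + 5
  Country A's payoff to Arm: q·0 + (1−q)·(-5) = 5q - 5
  -6q + 5 = 5q - 5  ⇒  -11q = -10  ⇒  q = 10/11.

q = 10/11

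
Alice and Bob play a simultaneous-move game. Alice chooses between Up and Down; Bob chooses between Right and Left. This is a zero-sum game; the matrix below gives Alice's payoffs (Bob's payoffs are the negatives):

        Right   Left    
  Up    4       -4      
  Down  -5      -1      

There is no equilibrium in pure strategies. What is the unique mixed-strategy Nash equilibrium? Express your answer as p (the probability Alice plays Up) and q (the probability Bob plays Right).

p = 1/3, q = 1/4

Bob's indifference between Right and Left determines Alice's mixing probability p:
  Bob's expected payoff from Right: p·(-4) + (1−p)·5 = -9p + 5
  Bob's expected payoff from Left: p·4 + (1−p)·1 = 3p + 1
  -9p + 5 = 3p + 1  ⇒  -12p = -4  ⇒  p = 1/3.
Alice's indifference between Up and Down determines Bob's mixing probability q:
  Alice's payoff from Up: q·4 + (1−q)·(-4) = 8q - 4
  Alice's payoff from Down: q·(-5) + (1−q)·(-1) = -4q - 1
  8q - 4 = -4q - 1  ⇒  12q = 3  ⇒  q = 1/4.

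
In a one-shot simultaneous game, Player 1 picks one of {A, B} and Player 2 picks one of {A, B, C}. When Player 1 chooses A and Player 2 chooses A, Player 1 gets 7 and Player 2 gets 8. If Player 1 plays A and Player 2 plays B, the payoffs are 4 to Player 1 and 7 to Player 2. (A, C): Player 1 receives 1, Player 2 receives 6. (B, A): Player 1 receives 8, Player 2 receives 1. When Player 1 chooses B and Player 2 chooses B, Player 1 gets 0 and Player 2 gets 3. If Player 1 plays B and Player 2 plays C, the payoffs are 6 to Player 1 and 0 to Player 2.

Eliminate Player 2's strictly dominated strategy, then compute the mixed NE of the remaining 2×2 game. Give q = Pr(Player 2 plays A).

Player 2's strategy C is strictly dominated by A: 8 > 6 and 1 > 0. Eliminate C.
Set Player 1's expected payoff from A equal to that from B:
  Player 1's payoff from A: q·7 + (1−q)·4 = 3q + 4
  Player 1's payoff from B: q·8 + (1−q)·0 = 8q
  3q + 4 = 8q  ⇒  -5q = -4  ⇒  q = 4/5.

q = 4/5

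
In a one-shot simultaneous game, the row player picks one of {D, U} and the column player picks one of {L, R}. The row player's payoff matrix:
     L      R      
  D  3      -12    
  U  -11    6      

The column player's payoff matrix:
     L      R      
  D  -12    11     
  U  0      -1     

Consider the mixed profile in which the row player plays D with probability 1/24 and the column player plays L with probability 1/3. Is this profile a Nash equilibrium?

No

Given the column player's mix q = 1/3, the row player's payoff from D is -7 but from U is 1/3. The row player strictly prefers U, so the row player would not mix.
So the proposed profile is not a Nash equilibrium.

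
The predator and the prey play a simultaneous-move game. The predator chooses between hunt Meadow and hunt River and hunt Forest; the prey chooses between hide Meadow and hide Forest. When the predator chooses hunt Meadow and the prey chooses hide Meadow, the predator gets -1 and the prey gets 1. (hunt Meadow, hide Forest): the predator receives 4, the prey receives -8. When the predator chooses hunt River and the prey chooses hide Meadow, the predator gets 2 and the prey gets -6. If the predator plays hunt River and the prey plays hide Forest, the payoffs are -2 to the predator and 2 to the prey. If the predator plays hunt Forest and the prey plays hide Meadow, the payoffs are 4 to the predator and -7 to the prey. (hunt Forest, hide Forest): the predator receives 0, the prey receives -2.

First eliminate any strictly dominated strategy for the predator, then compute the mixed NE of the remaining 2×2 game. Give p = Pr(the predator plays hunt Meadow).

The predator's strategy hunt River is strictly dominated by hunt Forest: 4 > 2 and 0 > -2. Eliminate hunt River.
The prey's indifference between hide Meadow and hide Forest determines the predator's mixing probability p:
  the prey's expected payoff from hide Meadow: p·1 + (1−p)·(-7) = 8p - 7
  the prey's expected payoff from hide Forest: p·(-8) + (1−p)·(-2) = -6p - 2
  8p - 7 = -6p - 2  ⇒  14p = 5  ⇒  p = 5/14.

p = 5/14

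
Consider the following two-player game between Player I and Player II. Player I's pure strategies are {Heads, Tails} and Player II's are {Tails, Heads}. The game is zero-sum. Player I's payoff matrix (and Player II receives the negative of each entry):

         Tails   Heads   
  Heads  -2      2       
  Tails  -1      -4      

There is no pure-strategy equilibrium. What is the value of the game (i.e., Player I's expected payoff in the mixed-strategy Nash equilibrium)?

Set Player I's expected payoff from Heads equal to that from Tails:
  Player I's payoff from Heads: q·(-2) + (1−q)·2 = -4q + 2
  Player I's payoff from Tails: q·(-1) + (1−q)·(-4) = 3q - 4
  -4q + 2 = 3q - 4  ⇒  -7q = -6  ⇒  q = 6/7.
The value is Player I's expected payoff against this mix (using Heads): (6/7)·(-2) + (1/7)·2 = -10/7.

v = -10/7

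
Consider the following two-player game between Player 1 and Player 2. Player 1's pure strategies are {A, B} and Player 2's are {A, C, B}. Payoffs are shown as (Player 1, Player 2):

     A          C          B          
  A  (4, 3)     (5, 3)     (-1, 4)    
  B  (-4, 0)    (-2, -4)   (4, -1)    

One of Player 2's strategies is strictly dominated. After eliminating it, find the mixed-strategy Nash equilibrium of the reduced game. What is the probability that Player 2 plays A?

Player 2's strategy C is strictly dominated by B: 4 > 3 and -1 > -4. Eliminate C.
Set Player 1's expected payoff from A equal to that from B:
  Player 1's expected payoff from A: q·4 + (1−q)·(-1) = 5q - 1
  Player 1's expected payoff from B: q·(-4) + (1−q)·4 = -8q + 4
  5q - 1 = -8q + 4  ⇒  13q = 5  ⇒  q = 5/13.

q = 5/13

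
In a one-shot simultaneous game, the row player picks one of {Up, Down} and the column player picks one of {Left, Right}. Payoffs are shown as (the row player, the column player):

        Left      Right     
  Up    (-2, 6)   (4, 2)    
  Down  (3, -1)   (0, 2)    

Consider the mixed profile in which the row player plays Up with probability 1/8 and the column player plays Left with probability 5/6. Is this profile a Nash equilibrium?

No

Given the row player's mix p = 1/8, the column player's payoff from Left is -1/8 but from Right is 2. The column player strictly prefers Right, so the column player would not mix.
So the proposed profile is not a Nash equilibrium.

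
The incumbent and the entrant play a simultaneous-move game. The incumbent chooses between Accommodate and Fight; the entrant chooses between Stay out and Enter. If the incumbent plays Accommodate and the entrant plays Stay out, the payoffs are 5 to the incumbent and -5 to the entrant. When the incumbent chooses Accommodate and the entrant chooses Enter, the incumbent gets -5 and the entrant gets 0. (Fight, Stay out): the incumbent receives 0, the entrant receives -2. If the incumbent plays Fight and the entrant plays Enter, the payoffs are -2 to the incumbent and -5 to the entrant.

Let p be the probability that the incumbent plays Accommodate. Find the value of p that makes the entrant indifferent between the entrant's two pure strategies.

p = 3/8

The incumbent's mix must leave the entrant indifferent between Stay out and Enter.
  the entrant's expected payoff from Stay out: p·(-5) + (1−p)·(-2) = -3p - 2
  the entrant's expected payoff from Enter: p·0 + (1−p)·(-5) = 5p - 5
  -3p - 2 = 5p - 5  ⇒  -8p = -3  ⇒  p = 3/8.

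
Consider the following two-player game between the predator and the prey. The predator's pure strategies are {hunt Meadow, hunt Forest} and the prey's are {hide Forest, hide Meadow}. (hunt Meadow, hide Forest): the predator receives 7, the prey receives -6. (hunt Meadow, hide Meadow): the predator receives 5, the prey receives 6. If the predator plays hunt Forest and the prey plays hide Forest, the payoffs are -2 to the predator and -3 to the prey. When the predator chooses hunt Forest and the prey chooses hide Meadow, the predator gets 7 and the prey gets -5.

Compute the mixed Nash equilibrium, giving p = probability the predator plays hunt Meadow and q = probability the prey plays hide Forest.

The predator's mix must leave the prey indifferent between hide Forest and hide Meadow.
  the prey's payoff from hide Forest: p·(-6) + (1−p)·(-3) = -3p - 3
  the prey's payoff from hide Meadow: p·6 + (1−p)·(-5) = 11p - 5
  -3p - 3 = 11p - 5  ⇒  -14p = -2  ⇒  p = 1/7.
The predator's indifference between hunt Meadow and hunt Forest determines the prey's mixing probability q:
  the predator's expected payoff from hunt Meadow: q·7 + (1−q)·5 = 2q + 5
  the predator's expected payoff from hunt Forest: q·(-2) + (1−q)·7 = -9q + 7
  2q + 5 = -9q + 7  ⇒  11q = 2  ⇒  q = 2/11.

p = 1/7, q = 2/11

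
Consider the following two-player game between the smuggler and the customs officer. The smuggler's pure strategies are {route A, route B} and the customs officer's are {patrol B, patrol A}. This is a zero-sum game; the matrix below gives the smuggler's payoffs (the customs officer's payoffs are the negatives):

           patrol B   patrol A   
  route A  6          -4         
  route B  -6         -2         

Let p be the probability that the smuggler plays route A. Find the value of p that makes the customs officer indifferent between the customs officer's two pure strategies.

Set the customs officer's expected payoff from patrol B equal to that from patrol A:
  the customs officer's expected payoff from patrol B: p·(-6) + (1−p)·6 = -12p + 6
  the customs officer's expected payoff from patrol A: p·4 + (1−p)·2 = 2p + 2
  -12p + 6 = 2p + 2  ⇒  -14p = -4  ⇒  p = 2/7.

p = 2/7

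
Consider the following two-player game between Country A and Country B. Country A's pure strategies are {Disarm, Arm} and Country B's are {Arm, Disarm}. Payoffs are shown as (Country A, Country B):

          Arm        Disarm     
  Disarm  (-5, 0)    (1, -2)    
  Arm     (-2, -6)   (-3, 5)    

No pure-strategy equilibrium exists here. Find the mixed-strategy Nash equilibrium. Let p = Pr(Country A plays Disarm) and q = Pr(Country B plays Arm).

p = 11/13, q = 4/7

For Country B to be willing to mix, Country B must be indifferent between Arm and Disarm, which pins down Country A's mix.
  Country B's expected payoff from Arm: p·0 + (1−p)·(-6) = 6p - 6
  Country B's expected payoff from Disarm: p·(-2) + (1−p)·5 = -7p + 5
  6p - 6 = -7p + 5  ⇒  13p = 11  ⇒  p = 11/13.
In a mixed equilibrium Country A is indifferent between Disarm and Arm; this condition fixes q.
  Country A's payoff to Disarm: q·(-5) + (1−q)·1 = -6q + 1
  Country A's payoff to Arm: q·(-2) + (1−q)·(-3) = q - 3
  -6q + 1 = q - 3  ⇒  -7q = -4  ⇒  q = 4/7.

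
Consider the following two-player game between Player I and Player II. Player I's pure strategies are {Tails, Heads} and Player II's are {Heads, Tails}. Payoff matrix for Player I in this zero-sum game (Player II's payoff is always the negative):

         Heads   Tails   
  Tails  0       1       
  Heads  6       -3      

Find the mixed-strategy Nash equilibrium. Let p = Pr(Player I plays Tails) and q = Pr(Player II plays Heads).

Player I's mix must leave Player II indifferent between Heads and Tails.
  Player II's expected payoff from Heads: p·0 + (1−p)·(-6) = 6p - 6
  Player II's expected payoff from Tails: p·(-1) + (1−p)·3 = -4p + 3
  6p - 6 = -4p + 3  ⇒  10p = 9  ⇒  p = 9/10.
Player I's indifference between Tails and Heads determines Player II's mixing probability q:
  Player I's expected payoff from Tails: q·0 + (1−q)·1 = -q + 1
  Player I's expected payoff from Heads: q·6 + (1−q)·(-3) = 9q - 3
  -q + 1 = 9q - 3  ⇒  -10q = -4  ⇒  q = 2/5.

p = 9/10, q = 2/5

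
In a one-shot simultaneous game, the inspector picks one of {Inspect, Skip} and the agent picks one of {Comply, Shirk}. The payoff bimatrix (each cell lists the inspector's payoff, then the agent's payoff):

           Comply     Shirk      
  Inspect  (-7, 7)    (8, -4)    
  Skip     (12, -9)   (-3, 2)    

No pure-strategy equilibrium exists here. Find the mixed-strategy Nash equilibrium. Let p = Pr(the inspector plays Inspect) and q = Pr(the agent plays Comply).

The agent's indifference between Comply and Shirk determines the inspector's mixing probability p:
  the agent's payoff to Comply: p·7 + (1−p)·(-9) = 16p - 9
  the agent's payoff to Shirk: p·(-4) + (1−p)·2 = -6p + 2
  16p - 9 = -6p + 2  ⇒  22p = 11  ⇒  p = 1/2.
The inspector's indifference between Inspect and Skip determines the agent's mixing probability q:
  the inspector's expected payoff from Inspect: q·(-7) + (1−q)·8 = -15q + 8
  the inspector's expected payoff from Skip: q·12 + (1−q)·(-3) = 15q - 3
  -15q + 8 = 15q - 3  ⇒  -30q = -11  ⇒  q = 11/30.

p = 1/2, q = 11/30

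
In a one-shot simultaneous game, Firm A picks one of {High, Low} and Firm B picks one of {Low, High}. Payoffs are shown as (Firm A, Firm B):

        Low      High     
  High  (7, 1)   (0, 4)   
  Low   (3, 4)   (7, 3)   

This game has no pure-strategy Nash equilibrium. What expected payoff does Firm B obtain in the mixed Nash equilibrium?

Firm A's mix must leave Firm B indifferent between Low and High.
  Firm B's expected payoff from Low: p·1 + (1−p)·4 = -3p + 4
  Firm B's expected payoff from High: p·4 + (1−p)·3 = p + 3
  -3p + 4 = p + 3  ⇒  -4p = -1  ⇒  p = 1/4.
At equilibrium Firm B is indifferent across columns, so Firm B's payoff equals the payoff from Low: (1/4)·1 + (3/4)·4 = 13/4.

13/4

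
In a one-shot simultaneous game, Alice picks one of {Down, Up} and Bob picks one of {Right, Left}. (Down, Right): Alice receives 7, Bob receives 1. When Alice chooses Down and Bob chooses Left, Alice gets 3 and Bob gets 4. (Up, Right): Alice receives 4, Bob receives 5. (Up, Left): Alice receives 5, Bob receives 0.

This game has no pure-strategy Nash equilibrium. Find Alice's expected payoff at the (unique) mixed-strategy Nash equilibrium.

23/5

Bob's mix must leave Alice indifferent between Down and Up.
  Alice's expected payoff from Down: q·7 + (1−q)·3 = 4q + 3
  Alice's expected payoff from Up: q·4 + (1−q)·5 = -q + 5
  4q + 3 = -q + 5  ⇒  5q = 2  ⇒  q = 2/5.
At equilibrium Alice is indifferent across rows, so Alice's payoff equals the payoff from Down: (2/5)·7 + (3/5)·3 = 23/5.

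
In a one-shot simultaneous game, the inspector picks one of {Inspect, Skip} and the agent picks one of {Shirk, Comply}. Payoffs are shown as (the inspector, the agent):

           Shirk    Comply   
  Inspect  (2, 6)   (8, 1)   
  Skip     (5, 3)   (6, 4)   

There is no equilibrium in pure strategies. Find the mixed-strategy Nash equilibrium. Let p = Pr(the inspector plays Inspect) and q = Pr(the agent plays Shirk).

p = 1/6, q = 2/5

In a mixed equilibrium the agent is indifferent between Shirk and Comply; this condition fixes p.
  the agent's payoff from Shirk: p·6 + (1−p)·3 = 3p + 3
  the agent's payoff from Comply: p·1 + (1−p)·4 = -3p + 4
  3p + 3 = -3p + 4  ⇒  6p = 1  ⇒  p = 1/6.
In a mixed equilibrium the inspector is indifferent between Inspect and Skip; this condition fixes q.
  the inspector's expected payoff from Inspect: q·2 + (1−q)·8 = -6q + 8
  the inspector's expected payoff from Skip: q·5 + (1−q)·6 = -q + 6
  -6q + 8 = -q + 6  ⇒  -5q = -2  ⇒  q = 2/5.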